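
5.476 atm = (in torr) 4162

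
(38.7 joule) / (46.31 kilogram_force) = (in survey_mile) 5.295e-05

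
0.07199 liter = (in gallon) 0.01902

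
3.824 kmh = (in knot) 2.065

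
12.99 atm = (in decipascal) 1.316e+07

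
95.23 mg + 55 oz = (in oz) 55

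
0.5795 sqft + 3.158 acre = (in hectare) 1.278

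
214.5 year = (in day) 7.829e+04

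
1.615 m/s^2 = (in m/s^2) 1.615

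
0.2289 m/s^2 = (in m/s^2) 0.2289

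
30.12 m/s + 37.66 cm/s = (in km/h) 109.8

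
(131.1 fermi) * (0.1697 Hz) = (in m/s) 2.225e-14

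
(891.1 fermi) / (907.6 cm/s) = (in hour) 2.727e-17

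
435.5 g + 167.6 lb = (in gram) 7.646e+04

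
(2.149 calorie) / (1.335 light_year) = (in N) 7.119e-16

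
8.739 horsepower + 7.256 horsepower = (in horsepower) 16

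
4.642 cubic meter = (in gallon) 1226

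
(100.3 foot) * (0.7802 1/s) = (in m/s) 23.85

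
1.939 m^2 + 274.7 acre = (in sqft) 1.197e+07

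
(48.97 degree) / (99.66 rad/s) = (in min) 0.0001429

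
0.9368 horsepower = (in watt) 698.6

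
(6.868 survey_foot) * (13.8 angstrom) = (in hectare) 2.889e-13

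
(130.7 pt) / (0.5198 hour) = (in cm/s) 0.002464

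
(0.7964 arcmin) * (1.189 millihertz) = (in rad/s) 2.754e-07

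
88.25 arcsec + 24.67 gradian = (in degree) 22.23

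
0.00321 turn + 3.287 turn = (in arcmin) 7.107e+04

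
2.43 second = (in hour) 0.000675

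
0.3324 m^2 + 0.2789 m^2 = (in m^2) 0.6113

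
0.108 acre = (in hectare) 0.04371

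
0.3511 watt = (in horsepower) 0.0004708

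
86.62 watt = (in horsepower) 0.1162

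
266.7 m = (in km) 0.2667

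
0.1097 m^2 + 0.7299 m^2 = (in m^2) 0.8396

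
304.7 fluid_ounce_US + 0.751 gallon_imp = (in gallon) 3.282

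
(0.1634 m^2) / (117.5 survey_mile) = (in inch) 3.402e-05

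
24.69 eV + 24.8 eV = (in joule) 7.929e-18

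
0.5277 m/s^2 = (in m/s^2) 0.5277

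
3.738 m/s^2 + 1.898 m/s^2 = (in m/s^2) 5.636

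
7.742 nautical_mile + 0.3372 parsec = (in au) 6.955e+04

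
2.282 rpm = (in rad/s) 0.239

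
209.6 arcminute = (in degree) 3.493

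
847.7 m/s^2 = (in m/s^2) 847.7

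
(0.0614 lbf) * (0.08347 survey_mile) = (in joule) 36.69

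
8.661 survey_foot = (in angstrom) 2.64e+10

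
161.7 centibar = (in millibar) 1617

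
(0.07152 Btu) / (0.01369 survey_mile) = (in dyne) 3.425e+05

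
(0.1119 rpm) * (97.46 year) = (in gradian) 2.293e+09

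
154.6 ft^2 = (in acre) 0.003549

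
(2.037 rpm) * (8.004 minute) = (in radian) 102.4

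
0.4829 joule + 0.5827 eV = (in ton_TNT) 1.154e-10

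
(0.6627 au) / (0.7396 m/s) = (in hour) 3.723e+07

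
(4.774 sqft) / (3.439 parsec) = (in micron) 4.18e-12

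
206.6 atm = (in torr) 1.57e+05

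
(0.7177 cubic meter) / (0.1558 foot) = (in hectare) 0.001511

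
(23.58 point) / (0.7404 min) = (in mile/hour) 0.0004189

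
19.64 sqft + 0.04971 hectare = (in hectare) 0.04989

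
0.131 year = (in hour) 1148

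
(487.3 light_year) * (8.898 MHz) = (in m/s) 4.102e+25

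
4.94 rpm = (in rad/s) 0.5173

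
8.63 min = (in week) 0.0008562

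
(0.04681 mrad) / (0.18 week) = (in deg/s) 2.464e-08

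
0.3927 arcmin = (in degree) 0.006545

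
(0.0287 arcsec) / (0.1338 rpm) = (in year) 3.149e-13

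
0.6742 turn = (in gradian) 269.7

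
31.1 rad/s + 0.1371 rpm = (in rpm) 297.1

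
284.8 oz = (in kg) 8.074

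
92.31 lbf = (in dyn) 4.106e+07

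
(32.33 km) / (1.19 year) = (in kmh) 0.003101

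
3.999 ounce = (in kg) 0.1134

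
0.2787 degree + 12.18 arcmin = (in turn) 0.001338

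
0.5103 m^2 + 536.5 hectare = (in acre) 1326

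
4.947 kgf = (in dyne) 4.851e+06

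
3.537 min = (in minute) 3.537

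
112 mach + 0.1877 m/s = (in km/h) 1.373e+05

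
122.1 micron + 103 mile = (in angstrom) 1.658e+15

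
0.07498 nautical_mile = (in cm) 1.389e+04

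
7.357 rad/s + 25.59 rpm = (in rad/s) 10.04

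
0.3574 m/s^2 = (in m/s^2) 0.3574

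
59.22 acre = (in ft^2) 2.58e+06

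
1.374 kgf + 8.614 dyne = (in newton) 13.47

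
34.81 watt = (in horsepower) 0.04668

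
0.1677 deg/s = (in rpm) 0.02795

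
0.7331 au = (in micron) 1.097e+17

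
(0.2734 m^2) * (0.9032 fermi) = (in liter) 2.469e-13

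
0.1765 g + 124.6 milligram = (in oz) 0.01062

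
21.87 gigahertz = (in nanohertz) 2.187e+19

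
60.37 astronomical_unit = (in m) 9.031e+12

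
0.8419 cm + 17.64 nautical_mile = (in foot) 1.072e+05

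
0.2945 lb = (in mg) 1.336e+05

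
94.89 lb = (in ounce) 1518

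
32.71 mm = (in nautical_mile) 1.766e-05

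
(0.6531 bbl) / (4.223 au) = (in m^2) 1.644e-13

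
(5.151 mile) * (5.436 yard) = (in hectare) 4.121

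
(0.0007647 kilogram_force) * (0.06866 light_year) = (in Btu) 4.617e+09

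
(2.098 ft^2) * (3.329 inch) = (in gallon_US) 4.354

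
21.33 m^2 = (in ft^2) 229.6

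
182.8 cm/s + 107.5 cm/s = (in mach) 0.008526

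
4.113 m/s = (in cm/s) 411.3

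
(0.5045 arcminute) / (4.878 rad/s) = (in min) 5.014e-07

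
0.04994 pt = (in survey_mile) 1.095e-08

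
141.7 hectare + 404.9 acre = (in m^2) 3.056e+06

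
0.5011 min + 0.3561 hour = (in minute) 21.87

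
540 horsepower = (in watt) 4.027e+05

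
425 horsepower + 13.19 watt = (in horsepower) 425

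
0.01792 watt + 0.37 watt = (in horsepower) 0.0005202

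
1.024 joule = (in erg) 1.024e+07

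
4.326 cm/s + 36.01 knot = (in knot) 36.09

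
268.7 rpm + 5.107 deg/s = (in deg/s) 1617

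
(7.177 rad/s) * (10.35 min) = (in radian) 4457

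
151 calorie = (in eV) 3.943e+21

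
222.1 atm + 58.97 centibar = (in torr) 1.692e+05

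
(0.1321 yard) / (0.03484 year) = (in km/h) 3.958e-07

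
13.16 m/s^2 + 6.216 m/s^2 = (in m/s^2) 19.38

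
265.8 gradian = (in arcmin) 1.435e+04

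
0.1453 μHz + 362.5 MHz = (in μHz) 3.625e+14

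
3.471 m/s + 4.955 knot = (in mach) 0.01768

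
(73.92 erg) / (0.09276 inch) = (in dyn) 313.7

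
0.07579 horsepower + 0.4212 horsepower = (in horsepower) 0.497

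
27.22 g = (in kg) 0.02722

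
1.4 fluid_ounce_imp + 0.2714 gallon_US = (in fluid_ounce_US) 36.08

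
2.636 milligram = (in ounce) 9.298e-05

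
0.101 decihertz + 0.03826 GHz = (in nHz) 3.826e+16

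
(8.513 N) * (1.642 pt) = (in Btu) 4.674e-06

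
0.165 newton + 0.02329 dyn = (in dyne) 1.65e+04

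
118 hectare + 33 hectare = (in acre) 373.1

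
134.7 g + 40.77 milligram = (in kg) 0.1347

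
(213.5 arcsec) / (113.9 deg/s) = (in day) 6.026e-09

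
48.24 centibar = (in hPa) 482.4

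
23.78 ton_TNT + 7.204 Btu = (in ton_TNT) 23.78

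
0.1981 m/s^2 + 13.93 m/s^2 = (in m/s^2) 14.13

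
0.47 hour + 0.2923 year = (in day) 106.7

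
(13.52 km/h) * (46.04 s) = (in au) 1.156e-09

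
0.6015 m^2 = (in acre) 0.0001486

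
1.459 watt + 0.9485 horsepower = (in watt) 708.8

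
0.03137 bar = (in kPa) 3.137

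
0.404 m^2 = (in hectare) 4.04e-05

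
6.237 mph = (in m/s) 2.788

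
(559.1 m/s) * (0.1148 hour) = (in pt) 6.55e+08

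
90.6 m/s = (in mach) 0.2661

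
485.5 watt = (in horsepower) 0.6511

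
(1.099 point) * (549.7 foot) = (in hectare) 6.496e-06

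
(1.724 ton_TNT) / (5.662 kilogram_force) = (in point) 3.682e+11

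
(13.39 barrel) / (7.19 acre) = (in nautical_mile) 3.951e-08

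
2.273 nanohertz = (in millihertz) 2.273e-06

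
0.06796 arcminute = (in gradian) 0.001259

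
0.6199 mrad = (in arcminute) 2.131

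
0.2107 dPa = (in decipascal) 0.2107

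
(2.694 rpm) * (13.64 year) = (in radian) 1.214e+08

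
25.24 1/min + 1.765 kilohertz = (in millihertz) 1.765e+06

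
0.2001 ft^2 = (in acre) 4.594e-06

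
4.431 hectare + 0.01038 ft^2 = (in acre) 10.95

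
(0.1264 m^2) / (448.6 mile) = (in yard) 1.915e-07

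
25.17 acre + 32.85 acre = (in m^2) 2.348e+05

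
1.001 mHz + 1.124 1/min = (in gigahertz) 1.973e-11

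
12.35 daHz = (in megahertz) 0.0001235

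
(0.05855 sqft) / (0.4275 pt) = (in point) 1.022e+05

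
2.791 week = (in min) 2.813e+04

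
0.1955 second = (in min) 0.003258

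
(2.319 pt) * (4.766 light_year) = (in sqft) 3.971e+14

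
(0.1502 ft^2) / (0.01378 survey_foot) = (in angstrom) 3.322e+10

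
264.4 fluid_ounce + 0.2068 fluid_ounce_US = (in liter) 7.825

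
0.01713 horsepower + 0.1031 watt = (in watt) 12.88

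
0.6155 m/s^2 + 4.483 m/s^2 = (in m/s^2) 5.098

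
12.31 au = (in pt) 5.22e+15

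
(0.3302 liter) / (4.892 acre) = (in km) 1.668e-11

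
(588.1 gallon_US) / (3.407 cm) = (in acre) 0.01615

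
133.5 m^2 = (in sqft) 1437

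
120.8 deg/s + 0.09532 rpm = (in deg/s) 121.4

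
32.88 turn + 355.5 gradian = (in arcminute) 7.294e+05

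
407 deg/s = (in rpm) 67.83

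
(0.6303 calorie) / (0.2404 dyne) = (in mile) 681.6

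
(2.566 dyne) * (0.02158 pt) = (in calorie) 4.669e-11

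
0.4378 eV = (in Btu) 6.648e-23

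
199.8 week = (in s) 1.208e+08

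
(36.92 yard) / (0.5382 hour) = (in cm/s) 1.742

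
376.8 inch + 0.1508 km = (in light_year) 1.695e-14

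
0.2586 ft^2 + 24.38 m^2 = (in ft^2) 262.7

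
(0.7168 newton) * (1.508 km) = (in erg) 1.081e+10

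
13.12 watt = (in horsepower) 0.01759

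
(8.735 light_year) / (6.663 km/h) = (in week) 7.383e+10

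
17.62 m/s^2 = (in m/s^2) 17.62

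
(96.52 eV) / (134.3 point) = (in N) 3.264e-16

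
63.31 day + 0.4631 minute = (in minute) 9.117e+04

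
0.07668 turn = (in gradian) 30.67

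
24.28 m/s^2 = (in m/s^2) 24.28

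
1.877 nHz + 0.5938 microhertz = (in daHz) 5.957e-08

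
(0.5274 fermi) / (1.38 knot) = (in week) 1.228e-21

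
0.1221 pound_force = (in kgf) 0.05538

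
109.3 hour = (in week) 0.6506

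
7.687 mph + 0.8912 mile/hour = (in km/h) 13.81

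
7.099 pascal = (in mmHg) 0.05325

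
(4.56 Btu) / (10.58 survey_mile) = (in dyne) 2.826e+04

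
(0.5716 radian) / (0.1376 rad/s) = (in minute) 0.06923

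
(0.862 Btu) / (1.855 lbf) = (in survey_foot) 361.6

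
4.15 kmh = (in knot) 2.241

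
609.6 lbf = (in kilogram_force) 276.5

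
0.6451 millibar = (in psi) 0.009356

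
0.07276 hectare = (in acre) 0.1798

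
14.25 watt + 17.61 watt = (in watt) 31.86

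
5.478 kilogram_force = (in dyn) 5.372e+06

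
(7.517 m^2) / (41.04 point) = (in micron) 5.192e+08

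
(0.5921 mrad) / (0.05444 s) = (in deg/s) 0.6232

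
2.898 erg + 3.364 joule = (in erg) 3.364e+07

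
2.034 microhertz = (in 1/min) 0.000122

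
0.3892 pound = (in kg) 0.1765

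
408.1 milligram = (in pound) 0.0008997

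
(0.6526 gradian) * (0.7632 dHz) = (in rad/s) 0.0007824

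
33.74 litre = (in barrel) 0.2122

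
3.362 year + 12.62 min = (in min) 1.767e+06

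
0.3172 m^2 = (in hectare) 3.172e-05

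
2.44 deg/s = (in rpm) 0.4067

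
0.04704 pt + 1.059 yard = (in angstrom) 9.684e+09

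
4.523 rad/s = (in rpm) 43.19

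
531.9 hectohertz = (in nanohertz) 5.319e+13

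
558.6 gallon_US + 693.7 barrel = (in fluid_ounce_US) 3.801e+06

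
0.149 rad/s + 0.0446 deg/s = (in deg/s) 8.582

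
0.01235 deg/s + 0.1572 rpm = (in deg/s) 0.9556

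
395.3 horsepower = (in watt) 2.948e+05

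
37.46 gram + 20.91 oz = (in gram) 630.2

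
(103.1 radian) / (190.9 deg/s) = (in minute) 0.5157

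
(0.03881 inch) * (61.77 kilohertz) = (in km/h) 219.2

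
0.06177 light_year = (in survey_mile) 3.631e+11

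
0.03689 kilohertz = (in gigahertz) 3.689e-08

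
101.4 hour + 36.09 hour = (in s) 4.95e+05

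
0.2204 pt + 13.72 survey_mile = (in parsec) 7.156e-13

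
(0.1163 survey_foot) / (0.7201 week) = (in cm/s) 8.139e-06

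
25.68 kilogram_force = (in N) 251.8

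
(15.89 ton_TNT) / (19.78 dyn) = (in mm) 3.361e+17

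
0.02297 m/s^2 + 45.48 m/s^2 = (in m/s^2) 45.5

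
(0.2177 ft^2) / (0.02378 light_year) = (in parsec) 2.913e-33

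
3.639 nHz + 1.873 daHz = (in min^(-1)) 1124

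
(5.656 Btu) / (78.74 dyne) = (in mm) 7.579e+09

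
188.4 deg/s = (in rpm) 31.4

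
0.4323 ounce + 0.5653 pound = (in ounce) 9.477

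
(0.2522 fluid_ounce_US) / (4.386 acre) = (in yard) 4.595e-10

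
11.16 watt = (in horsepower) 0.01497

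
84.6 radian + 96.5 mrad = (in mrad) 8.47e+04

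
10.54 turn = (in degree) 3794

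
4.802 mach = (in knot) 3178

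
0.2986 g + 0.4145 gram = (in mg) 713.1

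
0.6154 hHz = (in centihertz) 6154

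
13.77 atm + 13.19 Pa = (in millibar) 1.395e+04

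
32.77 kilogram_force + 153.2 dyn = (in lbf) 72.25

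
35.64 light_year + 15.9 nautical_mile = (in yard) 3.687e+17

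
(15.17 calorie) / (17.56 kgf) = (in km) 0.0003686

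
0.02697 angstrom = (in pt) 7.645e-09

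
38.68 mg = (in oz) 0.001364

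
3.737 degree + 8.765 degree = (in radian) 0.2182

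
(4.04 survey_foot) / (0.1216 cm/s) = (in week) 0.001674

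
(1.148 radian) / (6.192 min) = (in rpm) 0.02951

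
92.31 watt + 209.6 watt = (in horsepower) 0.4049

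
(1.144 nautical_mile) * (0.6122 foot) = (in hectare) 0.03953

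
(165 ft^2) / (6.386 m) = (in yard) 2.625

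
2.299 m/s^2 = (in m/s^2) 2.299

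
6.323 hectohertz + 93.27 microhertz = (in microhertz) 6.323e+08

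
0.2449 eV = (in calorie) 9.378e-21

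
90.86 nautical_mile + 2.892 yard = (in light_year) 1.779e-11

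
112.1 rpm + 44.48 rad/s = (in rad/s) 56.22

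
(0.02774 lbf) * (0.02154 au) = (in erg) 3.976e+15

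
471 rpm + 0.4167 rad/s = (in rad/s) 49.74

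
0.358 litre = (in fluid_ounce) 12.11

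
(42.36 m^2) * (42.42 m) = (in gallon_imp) 3.953e+05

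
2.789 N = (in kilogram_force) 0.2844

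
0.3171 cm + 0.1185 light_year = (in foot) 3.678e+15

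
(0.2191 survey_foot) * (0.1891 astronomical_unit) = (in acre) 4.668e+05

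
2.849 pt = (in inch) 0.03957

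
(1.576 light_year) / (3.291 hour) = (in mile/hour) 2.815e+12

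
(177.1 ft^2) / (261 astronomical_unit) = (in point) 1.194e-09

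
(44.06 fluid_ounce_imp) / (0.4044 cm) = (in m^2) 0.3096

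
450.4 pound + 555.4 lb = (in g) 4.562e+05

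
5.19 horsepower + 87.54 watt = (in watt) 3958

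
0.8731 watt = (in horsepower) 0.001171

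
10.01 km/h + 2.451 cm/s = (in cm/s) 280.5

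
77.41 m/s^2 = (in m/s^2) 77.41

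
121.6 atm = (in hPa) 1.232e+05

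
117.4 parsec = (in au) 2.422e+07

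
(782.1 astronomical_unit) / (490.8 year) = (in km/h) 2.721e+04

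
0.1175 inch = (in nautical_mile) 1.612e-06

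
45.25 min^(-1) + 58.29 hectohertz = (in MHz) 0.00583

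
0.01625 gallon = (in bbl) 0.0003869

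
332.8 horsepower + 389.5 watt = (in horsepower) 333.3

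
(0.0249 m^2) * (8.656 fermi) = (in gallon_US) 5.694e-14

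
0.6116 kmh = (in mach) 0.0004989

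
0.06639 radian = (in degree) 3.804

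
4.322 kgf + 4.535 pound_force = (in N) 62.56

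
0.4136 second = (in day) 4.787e-06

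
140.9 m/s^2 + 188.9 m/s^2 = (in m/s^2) 329.8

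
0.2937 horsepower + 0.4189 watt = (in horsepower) 0.2943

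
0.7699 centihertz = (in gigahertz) 7.699e-12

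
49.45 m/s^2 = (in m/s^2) 49.45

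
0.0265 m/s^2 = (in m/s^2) 0.0265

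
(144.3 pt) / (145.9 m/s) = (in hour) 9.692e-08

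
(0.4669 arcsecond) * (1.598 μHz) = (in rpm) 3.454e-11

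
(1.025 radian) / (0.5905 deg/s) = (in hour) 0.02763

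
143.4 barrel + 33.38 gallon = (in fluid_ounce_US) 7.752e+05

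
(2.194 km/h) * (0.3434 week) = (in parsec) 4.102e-12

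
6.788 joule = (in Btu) 0.006434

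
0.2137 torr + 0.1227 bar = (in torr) 92.25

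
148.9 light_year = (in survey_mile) 8.753e+14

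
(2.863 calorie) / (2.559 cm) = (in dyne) 4.681e+07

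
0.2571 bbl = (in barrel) 0.2571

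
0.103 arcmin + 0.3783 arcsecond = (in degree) 0.001822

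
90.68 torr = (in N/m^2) 1.209e+04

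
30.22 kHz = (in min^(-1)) 1.813e+06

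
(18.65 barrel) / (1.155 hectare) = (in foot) 0.0008423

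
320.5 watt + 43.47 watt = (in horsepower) 0.4881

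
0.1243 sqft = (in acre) 2.854e-06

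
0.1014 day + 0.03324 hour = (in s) 8881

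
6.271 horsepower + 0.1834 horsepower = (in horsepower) 6.454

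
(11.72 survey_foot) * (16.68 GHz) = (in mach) 1.75e+08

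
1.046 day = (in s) 9.037e+04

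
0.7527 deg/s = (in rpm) 0.1255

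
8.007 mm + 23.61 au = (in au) 23.61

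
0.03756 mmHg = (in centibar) 0.005008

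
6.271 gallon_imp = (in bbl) 0.1793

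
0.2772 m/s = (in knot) 0.5388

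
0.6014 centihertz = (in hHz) 6.014e-05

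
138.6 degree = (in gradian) 154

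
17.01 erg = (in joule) 1.701e-06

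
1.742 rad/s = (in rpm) 16.63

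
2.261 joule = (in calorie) 0.5404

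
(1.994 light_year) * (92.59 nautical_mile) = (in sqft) 3.482e+22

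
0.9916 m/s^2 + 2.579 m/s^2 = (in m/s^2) 3.571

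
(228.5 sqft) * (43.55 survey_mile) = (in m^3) 1.488e+06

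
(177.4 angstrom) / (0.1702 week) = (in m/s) 1.723e-13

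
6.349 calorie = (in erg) 2.656e+08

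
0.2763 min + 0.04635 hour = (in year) 5.817e-06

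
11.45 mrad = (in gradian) 0.7289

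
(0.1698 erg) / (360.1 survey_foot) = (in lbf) 3.478e-11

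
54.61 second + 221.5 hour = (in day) 9.23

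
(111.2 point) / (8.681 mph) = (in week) 1.671e-08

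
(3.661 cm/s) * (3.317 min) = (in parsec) 2.361e-16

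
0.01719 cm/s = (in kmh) 0.0006188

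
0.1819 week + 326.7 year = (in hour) 2.862e+06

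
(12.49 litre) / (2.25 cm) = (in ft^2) 5.975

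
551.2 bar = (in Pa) 5.512e+07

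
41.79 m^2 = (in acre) 0.01033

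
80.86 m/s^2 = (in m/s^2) 80.86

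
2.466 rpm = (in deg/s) 14.8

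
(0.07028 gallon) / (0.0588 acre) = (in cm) 0.0001118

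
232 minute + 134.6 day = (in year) 0.3692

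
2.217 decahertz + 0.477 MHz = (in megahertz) 0.477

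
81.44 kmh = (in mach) 0.06644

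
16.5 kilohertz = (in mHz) 1.65e+07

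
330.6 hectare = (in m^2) 3.306e+06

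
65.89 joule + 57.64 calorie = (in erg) 3.071e+09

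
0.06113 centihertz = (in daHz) 6.113e-05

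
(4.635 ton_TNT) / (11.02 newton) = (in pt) 4.988e+12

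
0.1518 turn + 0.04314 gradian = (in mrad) 954.5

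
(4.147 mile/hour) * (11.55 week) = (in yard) 1.416e+07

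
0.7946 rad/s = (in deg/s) 45.53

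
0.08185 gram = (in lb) 0.0001804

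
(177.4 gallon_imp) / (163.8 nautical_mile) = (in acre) 6.569e-10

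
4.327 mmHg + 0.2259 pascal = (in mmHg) 4.329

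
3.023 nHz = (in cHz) 3.023e-07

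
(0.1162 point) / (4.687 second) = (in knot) 1.7e-05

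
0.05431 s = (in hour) 1.509e-05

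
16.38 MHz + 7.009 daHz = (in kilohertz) 1.638e+04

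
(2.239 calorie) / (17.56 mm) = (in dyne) 5.335e+07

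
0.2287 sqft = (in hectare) 2.125e-06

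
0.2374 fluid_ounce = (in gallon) 0.001855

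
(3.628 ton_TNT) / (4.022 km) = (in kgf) 3.849e+05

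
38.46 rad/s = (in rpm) 367.3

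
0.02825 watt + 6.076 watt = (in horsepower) 0.008186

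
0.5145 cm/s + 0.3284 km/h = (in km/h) 0.3469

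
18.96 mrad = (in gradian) 1.207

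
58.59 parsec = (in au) 1.209e+07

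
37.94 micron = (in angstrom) 3.794e+05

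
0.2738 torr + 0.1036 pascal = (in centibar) 0.03661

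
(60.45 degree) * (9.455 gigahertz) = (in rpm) 9.526e+10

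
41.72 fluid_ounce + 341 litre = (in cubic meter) 0.3422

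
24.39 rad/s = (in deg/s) 1397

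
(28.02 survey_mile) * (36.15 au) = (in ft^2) 2.625e+18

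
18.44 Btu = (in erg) 1.946e+11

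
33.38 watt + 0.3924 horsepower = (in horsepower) 0.4372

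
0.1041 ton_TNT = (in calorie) 1.041e+08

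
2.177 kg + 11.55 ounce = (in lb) 5.521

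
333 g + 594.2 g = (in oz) 32.71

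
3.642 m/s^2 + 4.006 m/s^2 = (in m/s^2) 7.648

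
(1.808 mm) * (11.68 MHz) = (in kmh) 7.602e+04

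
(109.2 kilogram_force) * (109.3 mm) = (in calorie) 27.98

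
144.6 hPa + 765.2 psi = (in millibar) 5.29e+04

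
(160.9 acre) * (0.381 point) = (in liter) 8.752e+04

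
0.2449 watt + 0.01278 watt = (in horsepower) 0.0003456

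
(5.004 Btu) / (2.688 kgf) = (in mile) 0.1244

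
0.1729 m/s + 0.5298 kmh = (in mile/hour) 0.716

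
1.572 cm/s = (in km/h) 0.05659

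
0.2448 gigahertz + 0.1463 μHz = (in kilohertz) 2.448e+05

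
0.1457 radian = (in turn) 0.02319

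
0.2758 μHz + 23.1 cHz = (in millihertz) 231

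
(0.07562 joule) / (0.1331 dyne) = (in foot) 1.864e+05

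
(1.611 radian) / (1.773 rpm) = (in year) 2.751e-07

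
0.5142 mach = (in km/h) 630.3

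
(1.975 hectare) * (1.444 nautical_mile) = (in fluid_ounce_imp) 1.859e+12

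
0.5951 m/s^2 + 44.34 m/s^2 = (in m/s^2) 44.94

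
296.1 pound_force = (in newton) 1317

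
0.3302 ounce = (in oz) 0.3302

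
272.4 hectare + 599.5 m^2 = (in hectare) 272.5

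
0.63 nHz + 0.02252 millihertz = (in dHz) 0.0002252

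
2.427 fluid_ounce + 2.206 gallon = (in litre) 8.422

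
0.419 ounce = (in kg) 0.01188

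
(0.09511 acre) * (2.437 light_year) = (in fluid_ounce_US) 3.001e+23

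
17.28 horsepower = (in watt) 1.289e+04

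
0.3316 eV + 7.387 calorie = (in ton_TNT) 7.387e-09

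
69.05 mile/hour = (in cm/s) 3087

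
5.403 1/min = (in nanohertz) 9.005e+07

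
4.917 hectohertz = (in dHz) 4917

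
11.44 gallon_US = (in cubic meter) 0.04331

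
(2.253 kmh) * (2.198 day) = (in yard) 1.3e+05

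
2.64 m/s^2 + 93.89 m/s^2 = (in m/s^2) 96.53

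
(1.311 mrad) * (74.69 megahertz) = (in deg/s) 5.61e+06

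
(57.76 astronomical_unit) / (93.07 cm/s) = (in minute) 1.547e+11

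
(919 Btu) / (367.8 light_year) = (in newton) 2.786e-13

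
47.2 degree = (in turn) 0.1311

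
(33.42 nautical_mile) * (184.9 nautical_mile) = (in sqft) 2.281e+11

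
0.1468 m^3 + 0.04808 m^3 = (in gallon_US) 51.48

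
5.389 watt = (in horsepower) 0.007227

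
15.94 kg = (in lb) 35.14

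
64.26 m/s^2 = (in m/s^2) 64.26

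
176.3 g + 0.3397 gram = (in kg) 0.1766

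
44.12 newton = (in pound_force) 9.919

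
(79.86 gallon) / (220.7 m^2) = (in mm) 1.37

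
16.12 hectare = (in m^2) 1.612e+05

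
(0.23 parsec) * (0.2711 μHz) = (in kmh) 6.926e+09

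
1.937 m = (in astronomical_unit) 1.295e-11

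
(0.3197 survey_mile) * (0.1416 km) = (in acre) 18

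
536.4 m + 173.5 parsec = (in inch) 2.108e+20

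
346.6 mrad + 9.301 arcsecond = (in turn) 0.05517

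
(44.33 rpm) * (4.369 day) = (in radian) 1.752e+06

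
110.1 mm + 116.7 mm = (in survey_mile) 0.0001409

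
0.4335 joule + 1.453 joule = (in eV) 1.177e+19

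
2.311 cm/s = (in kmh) 0.0832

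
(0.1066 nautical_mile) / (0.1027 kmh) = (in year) 0.0002194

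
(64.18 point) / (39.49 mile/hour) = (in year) 4.067e-11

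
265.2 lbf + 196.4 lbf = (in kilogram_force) 209.4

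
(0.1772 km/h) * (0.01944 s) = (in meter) 0.0009569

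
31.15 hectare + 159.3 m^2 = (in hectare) 31.17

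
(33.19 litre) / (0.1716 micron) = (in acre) 47.79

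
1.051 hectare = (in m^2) 1.051e+04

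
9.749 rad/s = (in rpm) 93.1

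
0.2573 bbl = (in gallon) 10.81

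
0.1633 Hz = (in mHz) 163.3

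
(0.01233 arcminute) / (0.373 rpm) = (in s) 9.182e-05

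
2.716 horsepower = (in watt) 2025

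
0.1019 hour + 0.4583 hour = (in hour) 0.5602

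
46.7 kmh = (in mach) 0.0381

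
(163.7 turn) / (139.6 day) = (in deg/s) 0.004886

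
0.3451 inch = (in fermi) 8.766e+12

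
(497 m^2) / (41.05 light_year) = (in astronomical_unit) 8.554e-27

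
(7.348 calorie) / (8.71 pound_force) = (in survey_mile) 0.0004931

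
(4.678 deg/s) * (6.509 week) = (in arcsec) 6.63e+10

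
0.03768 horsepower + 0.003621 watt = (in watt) 28.1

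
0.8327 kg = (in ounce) 29.37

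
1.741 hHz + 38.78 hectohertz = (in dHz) 4.052e+04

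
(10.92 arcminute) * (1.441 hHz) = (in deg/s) 26.23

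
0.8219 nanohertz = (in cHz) 8.219e-08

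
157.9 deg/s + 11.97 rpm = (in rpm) 38.29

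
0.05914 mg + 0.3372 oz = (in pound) 0.02108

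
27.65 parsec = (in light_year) 90.18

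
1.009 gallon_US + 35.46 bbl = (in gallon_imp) 1241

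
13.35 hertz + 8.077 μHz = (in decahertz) 1.335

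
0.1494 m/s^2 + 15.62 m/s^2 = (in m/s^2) 15.77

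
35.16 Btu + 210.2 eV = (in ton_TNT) 8.866e-06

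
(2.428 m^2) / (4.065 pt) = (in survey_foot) 5555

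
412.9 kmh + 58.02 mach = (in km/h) 7.153e+04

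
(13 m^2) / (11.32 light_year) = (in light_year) 1.283e-32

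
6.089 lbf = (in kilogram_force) 2.762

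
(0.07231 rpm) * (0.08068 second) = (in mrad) 0.6109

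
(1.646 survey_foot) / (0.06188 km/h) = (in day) 0.0003378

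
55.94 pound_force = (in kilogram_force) 25.37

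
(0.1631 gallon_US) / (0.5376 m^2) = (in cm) 0.1148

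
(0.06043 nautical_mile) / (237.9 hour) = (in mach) 3.838e-07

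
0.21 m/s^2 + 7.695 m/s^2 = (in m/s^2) 7.905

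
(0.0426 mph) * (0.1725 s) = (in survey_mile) 2.041e-06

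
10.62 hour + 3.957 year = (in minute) 2.08e+06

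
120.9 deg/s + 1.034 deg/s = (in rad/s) 2.128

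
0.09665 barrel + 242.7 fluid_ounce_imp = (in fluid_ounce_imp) 783.5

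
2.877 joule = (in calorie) 0.6876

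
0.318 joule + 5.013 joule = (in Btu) 0.005053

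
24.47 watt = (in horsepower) 0.03281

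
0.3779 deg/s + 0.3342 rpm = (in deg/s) 2.383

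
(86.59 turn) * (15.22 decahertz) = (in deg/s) 4.744e+06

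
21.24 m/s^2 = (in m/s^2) 21.24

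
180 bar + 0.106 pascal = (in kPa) 1.8e+04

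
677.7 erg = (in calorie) 1.62e-05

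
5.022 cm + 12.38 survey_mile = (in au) 1.332e-07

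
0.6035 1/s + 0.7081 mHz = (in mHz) 604.2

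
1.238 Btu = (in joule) 1306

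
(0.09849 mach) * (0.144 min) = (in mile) 0.18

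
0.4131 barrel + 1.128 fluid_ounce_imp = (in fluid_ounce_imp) 2313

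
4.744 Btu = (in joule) 5005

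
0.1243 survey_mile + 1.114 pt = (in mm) 2e+05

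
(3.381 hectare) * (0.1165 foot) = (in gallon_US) 3.172e+05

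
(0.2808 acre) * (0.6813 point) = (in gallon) 72.15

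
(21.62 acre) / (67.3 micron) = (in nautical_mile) 7.02e+05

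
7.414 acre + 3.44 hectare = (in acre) 15.91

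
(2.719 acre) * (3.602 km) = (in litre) 3.963e+10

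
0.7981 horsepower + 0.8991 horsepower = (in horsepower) 1.697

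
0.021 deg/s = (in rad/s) 0.0003665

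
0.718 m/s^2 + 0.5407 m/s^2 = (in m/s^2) 1.259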